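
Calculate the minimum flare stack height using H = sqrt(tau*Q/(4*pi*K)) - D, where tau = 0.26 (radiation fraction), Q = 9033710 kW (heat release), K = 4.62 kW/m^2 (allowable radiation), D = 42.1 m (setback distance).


tau*Q/(4*pi*K) = 0.26 * 9033710 / (4 * pi * 4.62) = 40456.4
sqrt(40456.4) = 201.138
H = 201.138 - 42.1 = 159.0

159.0 m


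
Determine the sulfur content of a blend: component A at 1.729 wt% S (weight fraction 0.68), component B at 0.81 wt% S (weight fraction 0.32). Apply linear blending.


Linear sulfur blending: S_blend = x1*S1 + x2*S2
Contribution 1: 0.68 * 1.729 = 1.17572 wt%
Contribution 2: 0.32 * 0.81 = 0.2592 wt%
S_blend = 1.17572 + 0.2592 = 1.43492

1.43492 wt%


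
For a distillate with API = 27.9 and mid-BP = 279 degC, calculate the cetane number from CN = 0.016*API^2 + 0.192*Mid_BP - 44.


CN = 0.016 * 27.9^2 + 0.192 * 279 - 44
CN = 12.45456 + 53.568 - 44 = 22.02256

22.02256


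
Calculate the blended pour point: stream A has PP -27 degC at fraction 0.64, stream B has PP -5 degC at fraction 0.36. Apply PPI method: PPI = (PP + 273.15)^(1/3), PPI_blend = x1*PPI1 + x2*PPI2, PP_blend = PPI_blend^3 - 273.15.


PPI_1 = (-27 + 273.15)^(1/3) = 6.2671
PPI_2 = (-5 + 273.15)^(1/3) = 6.448508
PPI_blend = 0.64 * 6.2671 + 0.36 * 6.448508 = 6.332407
PP_blend = 6.332407^3 - 273.15 = 253.9256 - 273.15 = -19.22

-19.22 degC


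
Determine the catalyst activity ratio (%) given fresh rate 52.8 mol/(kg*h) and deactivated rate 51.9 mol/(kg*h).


Activity (%) = (rate_used / rate_fresh) * 100
rate_used = 51.9, rate_fresh = 52.8
= (51.9 / 52.8) * 100
= 0.9830 * 100 = 98.30

98.30 %


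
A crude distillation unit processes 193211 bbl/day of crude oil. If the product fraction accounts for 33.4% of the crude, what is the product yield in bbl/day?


Crude throughput = 193211 bbl/day
Fraction yield = 33.4%
yield = throughput * fraction / 100
yield = 193211 * 33.4 / 100 = 64532.474

64532.474 bbl/day


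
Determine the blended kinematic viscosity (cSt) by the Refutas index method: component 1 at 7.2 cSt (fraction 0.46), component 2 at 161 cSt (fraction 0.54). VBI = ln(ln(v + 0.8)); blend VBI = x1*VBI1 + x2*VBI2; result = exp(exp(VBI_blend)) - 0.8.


Refutas method: VBN_i = 14.534*ln(ln(visc_i + 0.8)) + 10.975, blended linearly by mass fraction; since VBN is linear in VBI_i = ln(ln(visc_i + 0.8)) and the fractions sum to 1, blend VBI directly: visc = exp(exp(VBI_blend)) - 0.8
VBI_1 = ln(ln(7.2 + 0.8)) = 0.732099
VBI_2 = ln(ln(161 + 0.8)) = 1.62656
VBI_blend = 0.46 * 0.732099 + 0.54 * 1.62656 = 1.21511
visc_blend = exp(exp(1.21511)) - 0.8 = 28.30

28.30 cSt


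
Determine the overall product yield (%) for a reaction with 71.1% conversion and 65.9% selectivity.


Overall yield = conversion (%) * selectivity (%) / 100
Conversion = 71.1%, Selectivity = 65.9%
Y = 71.1 * 65.9 / 100
= 46.8549 %

46.8549 %


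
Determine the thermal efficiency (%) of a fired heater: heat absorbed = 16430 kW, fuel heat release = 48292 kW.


Furnace efficiency = Q_absorbed / Q_fuel * 100
= 16430 / 48292 * 100 = 34.02

34.02 %


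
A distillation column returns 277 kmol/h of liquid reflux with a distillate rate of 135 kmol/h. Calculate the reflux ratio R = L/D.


Reflux ratio definition: R = L / D (liquid returned / distillate withdrawn)
L = 277 kmol/h, D = 135 kmol/h
R = 277 / 135 = 2.052

2.052


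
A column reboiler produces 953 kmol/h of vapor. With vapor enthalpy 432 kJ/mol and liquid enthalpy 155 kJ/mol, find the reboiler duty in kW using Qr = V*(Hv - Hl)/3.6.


Qr = 953 * (432 - 155) / 3.6 = 953 * 277 / 3.6 = 73330

73330 kW


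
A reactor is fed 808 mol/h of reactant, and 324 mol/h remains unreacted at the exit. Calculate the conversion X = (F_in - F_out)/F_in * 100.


X = (F_in - F_out) / F_in * 100
Moles reacted = 808 - 324 = 484
X = 484 / 808 * 100
= 0.5990 * 100
= 59.90 %

59.90 %


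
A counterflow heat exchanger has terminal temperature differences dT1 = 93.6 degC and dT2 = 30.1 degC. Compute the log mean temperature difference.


LMTD = (dT1 - dT2) / ln(dT1/dT2)
= (93.6 - 30.1) / ln(93.6 / 30.1) = 63.5 / 1.13451 = 55.97

55.97 degC


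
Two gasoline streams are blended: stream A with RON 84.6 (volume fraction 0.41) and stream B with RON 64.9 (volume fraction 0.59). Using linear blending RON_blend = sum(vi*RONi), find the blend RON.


Linear blending: RON_blend = sum(vi * RONi)
Contribution 1: 0.41 * 84.6 = 34.686
Contribution 2: 0.59 * 64.9 = 38.291
RON_blend = 34.686 + 38.291 = 72.977

72.977


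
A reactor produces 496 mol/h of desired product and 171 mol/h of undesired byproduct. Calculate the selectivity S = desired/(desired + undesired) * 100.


Selectivity = desired / (desired + undesired) * 100
Total products = 496 + 171 = 667 mol/h
S = 496 / 667 * 100
= 0.7436 * 100
= 74.36 %

74.36 %


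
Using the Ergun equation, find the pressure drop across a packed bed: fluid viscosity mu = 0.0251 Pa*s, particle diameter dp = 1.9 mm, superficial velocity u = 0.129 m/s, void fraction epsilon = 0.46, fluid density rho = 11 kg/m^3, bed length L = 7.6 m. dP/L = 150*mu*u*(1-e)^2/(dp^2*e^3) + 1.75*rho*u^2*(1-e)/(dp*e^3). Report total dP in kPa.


dp = 1.9 mm = 0.0019 m
Viscous term = 150*0.0251*0.129*(1-0.46)^2 / (0.0019^2*0.46^3) = 403052
Inertial term = 1.75*11*0.129^2*(1-0.46) / (0.0019*0.46^3) = 935.356
dP/L = 403052 + 935.356 = 403987 Pa/m
dP = 403987 * 7.6 / 1000 = 3070 kPa

3070 kPa


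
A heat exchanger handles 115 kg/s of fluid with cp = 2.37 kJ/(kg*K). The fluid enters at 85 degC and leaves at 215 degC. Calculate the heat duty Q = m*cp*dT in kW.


Q = m_dot * cp * delta_T
delta_T = 215 - 85 = 130 K
Q = 115 * 2.37 * 130
= 272.55 * 130
= 35431.5 kW

35431.5 kW


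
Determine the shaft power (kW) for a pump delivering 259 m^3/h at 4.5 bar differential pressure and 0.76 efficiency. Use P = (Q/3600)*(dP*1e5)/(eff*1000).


Q = 259 / 3600 = 0.0719444 m^3/s
P = 0.0719444 * (4.5 * 1e5) / 0.76 / 1000 = 42.60

42.60 kW


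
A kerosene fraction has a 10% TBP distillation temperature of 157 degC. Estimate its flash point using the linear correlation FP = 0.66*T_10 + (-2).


FP = 0.66 * 157 + (-2) = 101.62

101.62 degC


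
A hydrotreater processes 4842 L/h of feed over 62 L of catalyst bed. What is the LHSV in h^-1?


LHSV = volumetric feed rate / catalyst volume
= 4842 L/h / 62 L
= 78.10 h^-1

78.10 h^-1


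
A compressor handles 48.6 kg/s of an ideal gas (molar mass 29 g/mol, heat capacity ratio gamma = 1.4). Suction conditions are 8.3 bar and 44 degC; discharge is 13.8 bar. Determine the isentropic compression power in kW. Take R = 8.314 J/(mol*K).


Isentropic work: W = m*(gamma/(gamma-1))*(R*T1/MW)*((P2/P1)^((gamma-1)/gamma) - 1)
T1 = 44 + 273.15 = 317.15 K
Pressure ratio = 13.8 / 8.3 = 1.66265
Exponent = (1.4 - 1)/1.4 = 0.285714
(P2/P1)^exp - 1 = 1.66265^0.285714 - 1 = 0.156341
W = 48.6 * 1.4 / 0.4 * 8.314 * 317.15 / 29 * 0.156341 = 2418

2418 kW


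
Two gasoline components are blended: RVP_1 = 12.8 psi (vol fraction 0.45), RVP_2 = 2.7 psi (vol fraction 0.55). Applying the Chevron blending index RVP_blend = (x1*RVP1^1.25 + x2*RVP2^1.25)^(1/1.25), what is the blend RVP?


Chevron index: RVP_blend = (sum xi*RVPi^1.25)^(1/1.25)
RVP^1.25 terms: 0.45 * 12.8^1.25 + 0.55 * 2.7^1.25 = 12.7985
RVP_blend = 12.7985^(1/1.25) = 7.686

7.686 psi


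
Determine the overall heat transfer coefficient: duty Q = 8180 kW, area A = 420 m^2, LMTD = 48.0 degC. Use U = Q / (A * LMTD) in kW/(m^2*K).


From Q = U*A*LMTD, U = Q / (A * LMTD)
U = 8180 / (420 * 48.0) = 8180 / 20160 = 0.4058

0.4058 kW/(m^2*K)


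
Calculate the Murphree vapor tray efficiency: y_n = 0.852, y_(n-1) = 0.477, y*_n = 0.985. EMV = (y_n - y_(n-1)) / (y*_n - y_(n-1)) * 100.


Murphree vapor efficiency: EMV = (y_n - y_(n-1)) / (y*_n - y_(n-1)) * 100
EMV = (0.852 - 0.477) / (0.985 - 0.477) * 100 = 0.375 / 0.508 * 100 = 73.82

73.82 %


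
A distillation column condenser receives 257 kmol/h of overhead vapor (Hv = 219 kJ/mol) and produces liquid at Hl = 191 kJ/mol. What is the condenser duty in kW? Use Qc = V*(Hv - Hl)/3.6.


Qc = 257 * (219 - 191) / 3.6 = 257 * 28 / 3.6 = 1999

1999 kW


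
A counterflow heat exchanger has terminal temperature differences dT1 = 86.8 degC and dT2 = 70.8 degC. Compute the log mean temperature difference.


LMTD = (dT1 - dT2) / ln(dT1/dT2)
= (86.8 - 70.8) / ln(86.8 / 70.8) = 16 / 0.203748 = 78.53

78.53 degC


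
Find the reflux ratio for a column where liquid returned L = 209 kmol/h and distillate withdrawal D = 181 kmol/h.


Reflux ratio definition: R = L / D (liquid returned / distillate withdrawn)
L = 209 kmol/h, D = 181 kmol/h
R = 209 / 181 = 1.155

1.155


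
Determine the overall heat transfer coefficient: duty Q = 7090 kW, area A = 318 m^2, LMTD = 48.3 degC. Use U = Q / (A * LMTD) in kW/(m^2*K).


From Q = U*A*LMTD, U = Q / (A * LMTD)
U = 7090 / (318 * 48.3) = 7090 / 15359.4 = 0.4616

0.4616 kW/(m^2*K)


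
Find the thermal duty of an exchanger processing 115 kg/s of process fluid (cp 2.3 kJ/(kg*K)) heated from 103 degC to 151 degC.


Q = m_dot * cp * delta_T
delta_T = 151 - 103 = 48 K
Q = 115 * 2.3 * 48
= 264.5 * 48
= 12696 kW

12696 kW


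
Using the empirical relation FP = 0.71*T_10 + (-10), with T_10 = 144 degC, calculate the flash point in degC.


FP = 0.71 * 144 + (-10) = 92.24

92.24 degC


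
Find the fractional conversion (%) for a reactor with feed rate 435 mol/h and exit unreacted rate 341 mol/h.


X = (F_in - F_out) / F_in * 100
Moles reacted = 435 - 341 = 94
X = 94 / 435 * 100
= 0.2161 * 100
= 21.61 %

21.61 %


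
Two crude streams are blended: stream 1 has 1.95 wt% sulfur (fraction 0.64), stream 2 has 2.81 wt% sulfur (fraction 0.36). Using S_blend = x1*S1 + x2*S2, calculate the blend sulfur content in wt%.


Linear sulfur blending: S_blend = x1*S1 + x2*S2
Contribution 1: 0.64 * 1.95 = 1.248 wt%
Contribution 2: 0.36 * 2.81 = 1.0116 wt%
S_blend = 1.248 + 1.0116 = 2.2596

2.2596 wt%


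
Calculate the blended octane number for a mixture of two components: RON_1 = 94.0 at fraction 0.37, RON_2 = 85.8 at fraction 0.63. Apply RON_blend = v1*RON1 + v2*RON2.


Linear blending: RON_blend = sum(vi * RONi)
Contribution 1: 0.37 * 94.0 = 34.78
Contribution 2: 0.63 * 85.8 = 54.054
RON_blend = 34.78 + 54.054 = 88.834

88.834


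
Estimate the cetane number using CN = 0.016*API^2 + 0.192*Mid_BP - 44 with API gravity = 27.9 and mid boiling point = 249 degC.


CN = 0.016 * 27.9^2 + 0.192 * 249 - 44
CN = 12.45456 + 47.808 - 44 = 16.26256

16.26256


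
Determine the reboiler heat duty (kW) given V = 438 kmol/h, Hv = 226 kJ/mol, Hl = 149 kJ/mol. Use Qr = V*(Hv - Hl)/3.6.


Qr = 438 * (226 - 149) / 3.6 = 438 * 77 / 3.6 = 9368

9368 kW


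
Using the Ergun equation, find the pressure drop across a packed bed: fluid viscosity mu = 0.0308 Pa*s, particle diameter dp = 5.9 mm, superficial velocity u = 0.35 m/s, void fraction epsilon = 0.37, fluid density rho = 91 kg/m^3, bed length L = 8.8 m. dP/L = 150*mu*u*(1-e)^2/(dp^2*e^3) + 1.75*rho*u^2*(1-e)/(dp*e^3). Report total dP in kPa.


dp = 5.9 mm = 0.0059 m
Viscous term = 150*0.0308*0.35*(1-0.37)^2 / (0.0059^2*0.37^3) = 363984
Inertial term = 1.75*91*0.35^2*(1-0.37) / (0.0059*0.37^3) = 41124.3
dP/L = 363984 + 41124.3 = 405108 Pa/m
dP = 405108 * 8.8 / 1000 = 3565 kPa

3565 kPa


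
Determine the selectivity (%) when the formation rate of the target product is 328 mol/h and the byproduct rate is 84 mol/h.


Selectivity = desired / (desired + undesired) * 100
Total products = 328 + 84 = 412 mol/h
S = 328 / 412 * 100
= 0.7961 * 100
= 79.61 %

79.61 %


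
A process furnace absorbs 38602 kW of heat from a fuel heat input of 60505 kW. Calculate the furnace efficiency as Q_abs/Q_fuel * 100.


Furnace efficiency = Q_absorbed / Q_fuel * 100
= 38602 / 60505 * 100 = 63.80

63.80 %


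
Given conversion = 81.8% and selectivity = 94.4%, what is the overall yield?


Overall yield = conversion (%) * selectivity (%) / 100
Conversion = 81.8%, Selectivity = 94.4%
Y = 81.8 * 94.4 / 100
= 77.2192 %

77.2192 %


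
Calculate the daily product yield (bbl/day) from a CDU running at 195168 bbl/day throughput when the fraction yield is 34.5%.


Crude throughput = 195168 bbl/day
Fraction yield = 34.5%
yield = throughput * fraction / 100
yield = 195168 * 34.5 / 100 = 67332.96

67332.96 bbl/day


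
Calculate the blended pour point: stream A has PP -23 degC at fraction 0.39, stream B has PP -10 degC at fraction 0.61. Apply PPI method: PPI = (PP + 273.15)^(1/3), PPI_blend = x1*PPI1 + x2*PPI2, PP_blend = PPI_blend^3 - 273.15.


PPI_1 = (-23 + 273.15)^(1/3) = 6.300865
PPI_2 = (-10 + 273.15)^(1/3) = 6.408176
PPI_blend = 0.39 * 6.300865 + 0.61 * 6.408176 = 6.366325
PP_blend = 6.366325^3 - 273.15 = 258.0278 - 273.15 = -15.12

-15.12 degC


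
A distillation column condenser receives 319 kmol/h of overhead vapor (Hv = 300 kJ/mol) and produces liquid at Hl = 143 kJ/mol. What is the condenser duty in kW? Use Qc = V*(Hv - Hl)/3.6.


Qc = 319 * (300 - 143) / 3.6 = 319 * 157 / 3.6 = 13910

13910 kW


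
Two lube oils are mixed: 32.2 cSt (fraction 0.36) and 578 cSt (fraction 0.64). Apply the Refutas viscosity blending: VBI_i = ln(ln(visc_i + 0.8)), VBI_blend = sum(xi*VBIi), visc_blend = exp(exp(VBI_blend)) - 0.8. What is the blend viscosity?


Refutas method: VBN_i = 14.534*ln(ln(visc_i + 0.8)) + 10.975, blended linearly by mass fraction; since VBN is linear in VBI_i = ln(ln(visc_i + 0.8)) and the fractions sum to 1, blend VBI directly: visc = exp(exp(VBI_blend)) - 0.8
VBI_1 = ln(ln(32.2 + 0.8)) = 1.25176
VBI_2 = ln(ln(578 + 0.8)) = 1.85018
VBI_blend = 0.36 * 1.25176 + 0.64 * 1.85018 = 1.63475
visc_blend = exp(exp(1.63475)) - 0.8 = 167.9

167.9 cSt


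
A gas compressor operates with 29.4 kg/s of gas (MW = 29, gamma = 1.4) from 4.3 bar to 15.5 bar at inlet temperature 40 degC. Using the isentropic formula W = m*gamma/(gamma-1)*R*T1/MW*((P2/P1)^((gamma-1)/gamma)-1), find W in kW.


Isentropic work: W = m*(gamma/(gamma-1))*(R*T1/MW)*((P2/P1)^((gamma-1)/gamma) - 1)
T1 = 40 + 273.15 = 313.15 K
Pressure ratio = 15.5 / 4.3 = 3.60465
Exponent = (1.4 - 1)/1.4 = 0.285714
(P2/P1)^exp - 1 = 3.60465^0.285714 - 1 = 0.442459
W = 29.4 * 1.4 / 0.4 * 8.314 * 313.15 / 29 * 0.442459 = 4087

4087 kW


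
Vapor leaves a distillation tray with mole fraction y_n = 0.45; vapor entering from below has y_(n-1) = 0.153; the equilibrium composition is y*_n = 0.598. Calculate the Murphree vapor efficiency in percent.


Murphree vapor efficiency: EMV = (y_n - y_(n-1)) / (y*_n - y_(n-1)) * 100
EMV = (0.45 - 0.153) / (0.598 - 0.153) * 100 = 0.297 / 0.445 * 100 = 66.74

66.74 %


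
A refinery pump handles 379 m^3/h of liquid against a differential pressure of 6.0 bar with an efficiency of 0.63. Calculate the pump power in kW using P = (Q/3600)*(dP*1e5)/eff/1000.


Q = 379 / 3600 = 0.105278 m^3/s
P = 0.105278 * (6.0 * 1e5) / 0.63 / 1000 = 100.3

100.3 kW


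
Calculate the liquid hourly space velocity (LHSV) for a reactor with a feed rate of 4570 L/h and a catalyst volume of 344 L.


LHSV = volumetric feed rate / catalyst volume
= 4570 L/h / 344 L
= 13.28 h^-1

13.28 h^-1


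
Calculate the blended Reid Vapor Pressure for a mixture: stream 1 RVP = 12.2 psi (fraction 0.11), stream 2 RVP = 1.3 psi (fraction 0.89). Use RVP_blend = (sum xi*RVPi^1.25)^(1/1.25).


Chevron index: RVP_blend = (sum xi*RVPi^1.25)^(1/1.25)
RVP^1.25 terms: 0.11 * 12.2^1.25 + 0.89 * 1.3^1.25 = 3.74352
RVP_blend = 3.74352^(1/1.25) = 2.875

2.875 psi


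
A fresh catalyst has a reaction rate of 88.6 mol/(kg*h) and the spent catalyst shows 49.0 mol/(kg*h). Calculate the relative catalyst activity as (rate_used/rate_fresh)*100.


Activity (%) = (rate_used / rate_fresh) * 100
rate_used = 49.0, rate_fresh = 88.6
= (49.0 / 88.6) * 100
= 0.5530 * 100 = 55.30

55.30 %


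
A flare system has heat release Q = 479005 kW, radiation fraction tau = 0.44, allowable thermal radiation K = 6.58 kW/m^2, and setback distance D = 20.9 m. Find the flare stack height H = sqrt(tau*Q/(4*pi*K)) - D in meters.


tau*Q/(4*pi*K) = 0.44 * 479005 / (4 * pi * 6.58) = 2548.92
sqrt(2548.92) = 50.4868
H = 50.4868 - 20.9 = 29.59

29.59 m


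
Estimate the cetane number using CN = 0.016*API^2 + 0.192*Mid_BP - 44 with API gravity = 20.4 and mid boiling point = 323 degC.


CN = 0.016 * 20.4^2 + 0.192 * 323 - 44
CN = 6.65856 + 62.016 - 44 = 24.67456

24.67456


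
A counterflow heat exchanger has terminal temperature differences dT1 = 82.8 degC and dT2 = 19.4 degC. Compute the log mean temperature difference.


LMTD = (dT1 - dT2) / ln(dT1/dT2)
= (82.8 - 19.4) / ln(82.8 / 19.4) = 63.4 / 1.45115 = 43.69

43.69 degC


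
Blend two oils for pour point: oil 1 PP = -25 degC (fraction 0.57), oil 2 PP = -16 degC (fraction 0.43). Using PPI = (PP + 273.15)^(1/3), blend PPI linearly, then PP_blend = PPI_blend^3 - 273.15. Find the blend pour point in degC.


PPI_1 = (-25 + 273.15)^(1/3) = 6.284028
PPI_2 = (-16 + 273.15)^(1/3) = 6.359098
PPI_blend = 0.57 * 6.284028 + 0.43 * 6.359098 = 6.316308
PP_blend = 6.316308^3 - 273.15 = 251.9938 - 273.15 = -21.16

-21.16 degC


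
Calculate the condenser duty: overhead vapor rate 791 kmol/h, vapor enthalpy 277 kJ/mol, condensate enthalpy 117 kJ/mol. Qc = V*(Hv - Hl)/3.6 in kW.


Qc = 791 * (277 - 117) / 3.6 = 791 * 160 / 3.6 = 35160

35160 kW


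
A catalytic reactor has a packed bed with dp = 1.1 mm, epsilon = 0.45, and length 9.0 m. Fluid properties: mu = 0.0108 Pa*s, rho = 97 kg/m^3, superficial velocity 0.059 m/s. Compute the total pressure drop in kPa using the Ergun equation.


dp = 1.1 mm = 0.0011 m
Viscous term = 150*0.0108*0.059*(1-0.45)^2 / (0.0011^2*0.45^3) = 262222
Inertial term = 1.75*97*0.059^2*(1-0.45) / (0.0011*0.45^3) = 3242.25
dP/L = 262222 + 3242.25 = 265464 Pa/m
dP = 265464 * 9.0 / 1000 = 2389 kPa

2389 kPa


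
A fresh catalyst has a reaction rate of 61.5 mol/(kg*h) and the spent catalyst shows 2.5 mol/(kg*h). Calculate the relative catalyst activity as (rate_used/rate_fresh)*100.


Activity (%) = (rate_used / rate_fresh) * 100
rate_used = 2.5, rate_fresh = 61.5
= (2.5 / 61.5) * 100
= 0.04065 * 100 = 4.065

4.065 %


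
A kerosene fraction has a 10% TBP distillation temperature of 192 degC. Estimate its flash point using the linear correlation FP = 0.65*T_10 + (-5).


FP = 0.65 * 192 + (-5) = 119.8

119.8 degC


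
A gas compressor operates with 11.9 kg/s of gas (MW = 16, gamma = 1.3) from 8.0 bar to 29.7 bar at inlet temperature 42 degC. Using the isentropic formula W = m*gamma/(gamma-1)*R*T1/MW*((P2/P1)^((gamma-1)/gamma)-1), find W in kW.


Isentropic work: W = m*(gamma/(gamma-1))*(R*T1/MW)*((P2/P1)^((gamma-1)/gamma) - 1)
T1 = 42 + 273.15 = 315.15 K
Pressure ratio = 29.7 / 8.0 = 3.7125
Exponent = (1.3 - 1)/1.3 = 0.230769
(P2/P1)^exp - 1 = 3.7125^0.230769 - 1 = 0.35351
W = 11.9 * 1.3 / 0.3 * 8.314 * 315.15 / 16 * 0.35351 = 2985

2985 kW


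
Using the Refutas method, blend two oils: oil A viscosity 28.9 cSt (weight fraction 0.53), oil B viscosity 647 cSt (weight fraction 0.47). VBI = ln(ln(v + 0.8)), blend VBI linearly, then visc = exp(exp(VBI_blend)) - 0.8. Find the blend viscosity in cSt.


Refutas method: VBN_i = 14.534*ln(ln(visc_i + 0.8)) + 10.975, blended linearly by mass fraction; since VBN is linear in VBI_i = ln(ln(visc_i + 0.8)) and the fractions sum to 1, blend VBI directly: visc = exp(exp(VBI_blend)) - 0.8
VBI_1 = ln(ln(28.9 + 0.8)) = 1.22117
VBI_2 = ln(ln(647 + 0.8)) = 1.86773
VBI_blend = 0.53 * 1.22117 + 0.47 * 1.86773 = 1.52505
visc_blend = exp(exp(1.52505)) - 0.8 = 98.23

98.23 cSt


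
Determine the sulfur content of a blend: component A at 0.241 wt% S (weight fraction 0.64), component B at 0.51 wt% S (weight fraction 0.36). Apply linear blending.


Linear sulfur blending: S_blend = x1*S1 + x2*S2
Contribution 1: 0.64 * 0.241 = 0.15424 wt%
Contribution 2: 0.36 * 0.51 = 0.1836 wt%
S_blend = 0.15424 + 0.1836 = 0.33784

0.33784 wt%


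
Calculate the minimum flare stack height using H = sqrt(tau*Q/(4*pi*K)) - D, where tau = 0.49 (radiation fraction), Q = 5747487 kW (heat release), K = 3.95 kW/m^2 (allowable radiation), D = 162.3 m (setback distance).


tau*Q/(4*pi*K) = 0.49 * 5747487 / (4 * pi * 3.95) = 56737.1
sqrt(56737.1) = 238.196
H = 238.196 - 162.3 = 75.90

75.90 m


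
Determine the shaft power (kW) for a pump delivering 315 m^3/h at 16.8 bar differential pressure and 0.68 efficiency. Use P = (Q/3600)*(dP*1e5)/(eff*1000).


Q = 315 / 3600 = 0.0875 m^3/s
P = 0.0875 * (16.8 * 1e5) / 0.68 / 1000 = 216.2

216.2 kW


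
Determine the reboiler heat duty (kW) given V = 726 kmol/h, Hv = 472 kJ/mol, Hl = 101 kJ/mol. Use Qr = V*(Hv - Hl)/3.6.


Qr = 726 * (472 - 101) / 3.6 = 726 * 371 / 3.6 = 74820

74820 kW


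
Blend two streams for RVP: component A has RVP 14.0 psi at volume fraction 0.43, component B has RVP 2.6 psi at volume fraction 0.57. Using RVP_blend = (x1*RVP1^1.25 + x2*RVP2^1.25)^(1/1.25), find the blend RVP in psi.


Chevron index: RVP_blend = (sum xi*RVPi^1.25)^(1/1.25)
RVP^1.25 terms: 0.43 * 14.0^1.25 + 0.57 * 2.6^1.25 = 13.5266
RVP_blend = 13.5266^(1/1.25) = 8.034

8.034 psi


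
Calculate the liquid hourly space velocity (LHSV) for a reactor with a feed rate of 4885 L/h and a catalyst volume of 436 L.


LHSV = volumetric feed rate / catalyst volume
= 4885 L/h / 436 L
= 11.20 h^-1

11.20 h^-1


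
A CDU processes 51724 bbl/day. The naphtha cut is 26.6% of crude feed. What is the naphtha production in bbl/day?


Crude throughput = 51724 bbl/day
Fraction yield = 26.6%
yield = throughput * fraction / 100
yield = 51724 * 26.6 / 100 = 13758.584

13758.584 bbl/day


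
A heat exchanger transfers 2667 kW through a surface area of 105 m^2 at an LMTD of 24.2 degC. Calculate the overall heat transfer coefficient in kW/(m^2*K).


From Q = U*A*LMTD, U = Q / (A * LMTD)
U = 2667 / (105 * 24.2) = 2667 / 2541 = 1.050

1.050 kW/(m^2*K)


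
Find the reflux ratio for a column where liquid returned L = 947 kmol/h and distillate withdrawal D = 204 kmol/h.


Reflux ratio definition: R = L / D (liquid returned / distillate withdrawn)
L = 947 kmol/h, D = 204 kmol/h
R = 947 / 204 = 4.642

4.642


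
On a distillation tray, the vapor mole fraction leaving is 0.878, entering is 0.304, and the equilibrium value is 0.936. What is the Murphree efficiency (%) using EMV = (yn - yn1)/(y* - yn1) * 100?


Murphree vapor efficiency: EMV = (y_n - y_(n-1)) / (y*_n - y_(n-1)) * 100
EMV = (0.878 - 0.304) / (0.936 - 0.304) * 100 = 0.574 / 0.632 * 100 = 90.82

90.82 %


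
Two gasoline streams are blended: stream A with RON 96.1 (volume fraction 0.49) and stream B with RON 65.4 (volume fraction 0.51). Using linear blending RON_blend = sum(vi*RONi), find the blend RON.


Linear blending: RON_blend = sum(vi * RONi)
Contribution 1: 0.49 * 96.1 = 47.089
Contribution 2: 0.51 * 65.4 = 33.354
RON_blend = 47.089 + 33.354 = 80.443

80.443


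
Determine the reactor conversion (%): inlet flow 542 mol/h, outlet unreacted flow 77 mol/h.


X = (F_in - F_out) / F_in * 100
Moles reacted = 542 - 77 = 465
X = 465 / 542 * 100
= 0.8579 * 100
= 85.79 %

85.79 %


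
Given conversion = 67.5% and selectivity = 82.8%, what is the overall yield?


Overall yield = conversion (%) * selectivity (%) / 100
Conversion = 67.5%, Selectivity = 82.8%
Y = 67.5 * 82.8 / 100
= 55.89 %

55.89 %


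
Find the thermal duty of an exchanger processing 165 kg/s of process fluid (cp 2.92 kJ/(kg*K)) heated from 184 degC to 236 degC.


Q = m_dot * cp * delta_T
delta_T = 236 - 184 = 52 K
Q = 165 * 2.92 * 52
= 481.8 * 52
= 25053.6 kW

25053.6 kW


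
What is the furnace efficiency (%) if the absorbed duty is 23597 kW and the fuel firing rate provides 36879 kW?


Furnace efficiency = Q_absorbed / Q_fuel * 100
= 23597 / 36879 * 100 = 63.98

63.98 %


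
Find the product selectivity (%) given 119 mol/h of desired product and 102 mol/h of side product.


Selectivity = desired / (desired + undesired) * 100
Total products = 119 + 102 = 221 mol/h
S = 119 / 221 * 100
= 0.5385 * 100
= 53.85 %

53.85 %


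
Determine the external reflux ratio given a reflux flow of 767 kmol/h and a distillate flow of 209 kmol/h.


Reflux ratio definition: R = L / D (liquid returned / distillate withdrawn)
L = 767 kmol/h, D = 209 kmol/h
R = 767 / 209 = 3.670

3.670


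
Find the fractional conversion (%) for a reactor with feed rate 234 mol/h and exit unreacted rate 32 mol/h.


X = (F_in - F_out) / F_in * 100
Moles reacted = 234 - 32 = 202
X = 202 / 234 * 100
= 0.8632 * 100
= 86.32 %

86.32 %


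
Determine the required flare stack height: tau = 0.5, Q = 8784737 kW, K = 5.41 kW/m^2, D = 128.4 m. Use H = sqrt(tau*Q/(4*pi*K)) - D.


tau*Q/(4*pi*K) = 0.5 * 8784737 / (4 * pi * 5.41) = 64608.8
sqrt(64608.8) = 254.183
H = 254.183 - 128.4 = 125.8

125.8 m


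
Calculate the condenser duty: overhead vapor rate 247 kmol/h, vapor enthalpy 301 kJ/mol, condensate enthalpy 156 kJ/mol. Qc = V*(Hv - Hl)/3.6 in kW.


Qc = 247 * (301 - 156) / 3.6 = 247 * 145 / 3.6 = 9949

9949 kW


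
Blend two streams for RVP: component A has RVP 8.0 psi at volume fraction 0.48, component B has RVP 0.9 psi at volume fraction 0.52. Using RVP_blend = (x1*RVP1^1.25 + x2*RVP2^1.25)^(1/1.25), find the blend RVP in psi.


Chevron index: RVP_blend = (sum xi*RVPi^1.25)^(1/1.25)
RVP^1.25 terms: 0.48 * 8.0^1.25 + 0.52 * 0.9^1.25 = 6.91392
RVP_blend = 6.91392^(1/1.25) = 4.697

4.697 psi


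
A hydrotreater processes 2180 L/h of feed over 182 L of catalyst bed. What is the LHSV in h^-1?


LHSV = volumetric feed rate / catalyst volume
= 2180 L/h / 182 L
= 11.98 h^-1

11.98 h^-1


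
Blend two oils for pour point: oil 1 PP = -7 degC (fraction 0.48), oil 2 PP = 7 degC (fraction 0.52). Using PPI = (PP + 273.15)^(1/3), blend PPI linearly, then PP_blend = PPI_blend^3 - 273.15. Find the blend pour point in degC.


PPI_1 = (-7 + 273.15)^(1/3) = 6.432436
PPI_2 = (7 + 273.15)^(1/3) = 6.543301
PPI_blend = 0.48 * 6.432436 + 0.52 * 6.543301 = 6.490086
PP_blend = 6.490086^3 - 273.15 = 273.3703 - 273.15 = 0.22

0.22 degC


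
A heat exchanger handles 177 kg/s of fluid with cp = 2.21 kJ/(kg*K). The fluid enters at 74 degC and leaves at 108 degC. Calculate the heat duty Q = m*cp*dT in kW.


Q = m_dot * cp * delta_T
delta_T = 108 - 74 = 34 K
Q = 177 * 2.21 * 34
= 391.17 * 34
= 13299.78 kW

13299.78 kW


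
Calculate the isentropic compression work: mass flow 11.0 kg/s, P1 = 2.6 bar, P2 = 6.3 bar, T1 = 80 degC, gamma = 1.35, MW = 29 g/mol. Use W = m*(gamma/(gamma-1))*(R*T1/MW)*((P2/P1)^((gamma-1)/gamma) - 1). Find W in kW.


Isentropic work: W = m*(gamma/(gamma-1))*(R*T1/MW)*((P2/P1)^((gamma-1)/gamma) - 1)
T1 = 80 + 273.15 = 353.15 K
Pressure ratio = 6.3 / 2.6 = 2.42308
Exponent = (1.35 - 1)/1.35 = 0.259259
(P2/P1)^exp - 1 = 2.42308^0.259259 - 1 = 0.257914
W = 11.0 * 1.35 / 0.35 * 8.314 * 353.15 / 29 * 0.257914 = 1108

1108 kW


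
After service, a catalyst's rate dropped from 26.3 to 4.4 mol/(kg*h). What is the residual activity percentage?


Activity (%) = (rate_used / rate_fresh) * 100
rate_used = 4.4, rate_fresh = 26.3
= (4.4 / 26.3) * 100
= 0.1673 * 100 = 16.73

16.73 %


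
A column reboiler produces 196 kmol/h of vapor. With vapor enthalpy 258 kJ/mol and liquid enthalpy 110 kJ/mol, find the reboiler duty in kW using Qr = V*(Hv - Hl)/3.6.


Qr = 196 * (258 - 110) / 3.6 = 196 * 148 / 3.6 = 8058

8058 kW


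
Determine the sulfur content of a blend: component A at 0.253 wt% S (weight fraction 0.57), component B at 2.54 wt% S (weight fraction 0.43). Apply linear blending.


Linear sulfur blending: S_blend = x1*S1 + x2*S2
Contribution 1: 0.57 * 0.253 = 0.14421 wt%
Contribution 2: 0.43 * 2.54 = 1.0922 wt%
S_blend = 0.14421 + 1.0922 = 1.23641

1.23641 wt%


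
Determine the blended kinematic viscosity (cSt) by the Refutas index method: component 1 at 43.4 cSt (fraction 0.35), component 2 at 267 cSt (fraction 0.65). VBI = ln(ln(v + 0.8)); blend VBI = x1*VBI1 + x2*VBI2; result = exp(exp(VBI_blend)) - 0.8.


Refutas method: VBN_i = 14.534*ln(ln(visc_i + 0.8)) + 10.975, blended linearly by mass fraction; since VBN is linear in VBI_i = ln(ln(visc_i + 0.8)) and the fractions sum to 1, blend VBI directly: visc = exp(exp(VBI_blend)) - 0.8
VBI_1 = ln(ln(43.4 + 0.8)) = 1.33203
VBI_2 = ln(ln(267 + 0.8)) = 1.72102
VBI_blend = 0.35 * 1.33203 + 0.65 * 1.72102 = 1.58487
visc_blend = exp(exp(1.58487)) - 0.8 = 130.7

130.7 cSt


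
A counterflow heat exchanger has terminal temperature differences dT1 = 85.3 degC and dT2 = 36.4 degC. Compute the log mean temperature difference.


LMTD = (dT1 - dT2) / ln(dT1/dT2)
= (85.3 - 36.4) / ln(85.3 / 36.4) = 48.9 / 0.851606 = 57.42

57.42 degC


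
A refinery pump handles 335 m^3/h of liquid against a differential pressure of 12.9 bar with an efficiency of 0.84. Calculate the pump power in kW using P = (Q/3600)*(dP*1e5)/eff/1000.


Q = 335 / 3600 = 0.0930556 m^3/s
P = 0.0930556 * (12.9 * 1e5) / 0.84 / 1000 = 142.9

142.9 kW


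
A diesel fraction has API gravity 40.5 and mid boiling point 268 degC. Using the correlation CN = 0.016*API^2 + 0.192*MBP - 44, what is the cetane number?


CN = 0.016 * 40.5^2 + 0.192 * 268 - 44
CN = 26.244 + 51.456 - 44 = 33.7

33.7


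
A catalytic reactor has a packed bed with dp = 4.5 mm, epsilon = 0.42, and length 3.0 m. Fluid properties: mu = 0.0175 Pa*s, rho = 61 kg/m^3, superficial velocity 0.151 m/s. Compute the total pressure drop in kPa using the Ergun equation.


dp = 4.5 mm = 0.0045 m
Viscous term = 150*0.0175*0.151*(1-0.42)^2 / (0.0045^2*0.42^3) = 88877
Inertial term = 1.75*61*0.151^2*(1-0.42) / (0.0045*0.42^3) = 4234.38
dP/L = 88877 + 4234.38 = 93111.4 Pa/m
dP = 93111.4 * 3.0 / 1000 = 279.3 kPa

279.3 kPa


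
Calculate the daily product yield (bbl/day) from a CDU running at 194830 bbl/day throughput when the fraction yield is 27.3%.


Crude throughput = 194830 bbl/day
Fraction yield = 27.3%
yield = throughput * fraction / 100
yield = 194830 * 27.3 / 100 = 53188.59

53188.59 bbl/day


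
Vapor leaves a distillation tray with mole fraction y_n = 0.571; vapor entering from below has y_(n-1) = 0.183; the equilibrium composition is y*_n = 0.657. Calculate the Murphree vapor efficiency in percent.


Murphree vapor efficiency: EMV = (y_n - y_(n-1)) / (y*_n - y_(n-1)) * 100
EMV = (0.571 - 0.183) / (0.657 - 0.183) * 100 = 0.388 / 0.474 * 100 = 81.86

81.86 %


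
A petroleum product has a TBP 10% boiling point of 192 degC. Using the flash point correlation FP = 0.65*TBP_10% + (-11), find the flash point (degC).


FP = 0.65 * 192 + (-11) = 113.8

113.8 degC


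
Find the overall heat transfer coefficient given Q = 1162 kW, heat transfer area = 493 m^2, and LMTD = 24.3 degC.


From Q = U*A*LMTD, U = Q / (A * LMTD)
U = 1162 / (493 * 24.3) = 1162 / 11979.9 = 0.09700

0.09700 kW/(m^2*K)


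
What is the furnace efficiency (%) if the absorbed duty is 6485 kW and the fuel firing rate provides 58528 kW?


Furnace efficiency = Q_absorbed / Q_fuel * 100
= 6485 / 58528 * 100 = 11.08

11.08 %


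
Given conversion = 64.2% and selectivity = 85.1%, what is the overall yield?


Overall yield = conversion (%) * selectivity (%) / 100
Conversion = 64.2%, Selectivity = 85.1%
Y = 64.2 * 85.1 / 100
= 54.6342 %

54.6342 %


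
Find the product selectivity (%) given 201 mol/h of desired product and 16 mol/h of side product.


Selectivity = desired / (desired + undesired) * 100
Total products = 201 + 16 = 217 mol/h
S = 201 / 217 * 100
= 0.9263 * 100
= 92.63 %

92.63 %


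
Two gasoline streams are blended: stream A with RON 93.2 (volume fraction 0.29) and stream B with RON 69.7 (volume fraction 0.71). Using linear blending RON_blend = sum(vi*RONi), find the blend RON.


Linear blending: RON_blend = sum(vi * RONi)
Contribution 1: 0.29 * 93.2 = 27.028
Contribution 2: 0.71 * 69.7 = 49.487
RON_blend = 27.028 + 49.487 = 76.515

76.515


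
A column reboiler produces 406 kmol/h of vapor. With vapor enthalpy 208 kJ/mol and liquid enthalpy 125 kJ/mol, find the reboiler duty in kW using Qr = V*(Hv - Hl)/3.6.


Qr = 406 * (208 - 125) / 3.6 = 406 * 83 / 3.6 = 9361

9361 kW


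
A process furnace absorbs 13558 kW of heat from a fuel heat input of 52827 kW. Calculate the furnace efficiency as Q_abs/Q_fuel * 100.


Furnace efficiency = Q_absorbed / Q_fuel * 100
= 13558 / 52827 * 100 = 25.66

25.66 %


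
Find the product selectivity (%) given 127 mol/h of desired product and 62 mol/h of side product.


Selectivity = desired / (desired + undesired) * 100
Total products = 127 + 62 = 189 mol/h
S = 127 / 189 * 100
= 0.6720 * 100
= 67.20 %

67.20 %


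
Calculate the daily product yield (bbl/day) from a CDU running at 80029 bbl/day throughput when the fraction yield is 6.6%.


Crude throughput = 80029 bbl/day
Fraction yield = 6.6%
yield = throughput * fraction / 100
yield = 80029 * 6.6 / 100 = 5281.914

5281.914 bbl/day


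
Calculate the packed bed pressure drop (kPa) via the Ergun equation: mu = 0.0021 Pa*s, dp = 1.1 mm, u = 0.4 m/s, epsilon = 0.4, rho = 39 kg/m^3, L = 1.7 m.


dp = 1.1 mm = 0.0011 m
Viscous term = 150*0.0021*0.4*(1-0.4)^2 / (0.0011^2*0.4^3) = 585744
Inertial term = 1.75*39*0.4^2*(1-0.4) / (0.0011*0.4^3) = 93068.2
dP/L = 585744 + 93068.2 = 678812 Pa/m
dP = 678812 * 1.7 / 1000 = 1154 kPa

1154 kPa


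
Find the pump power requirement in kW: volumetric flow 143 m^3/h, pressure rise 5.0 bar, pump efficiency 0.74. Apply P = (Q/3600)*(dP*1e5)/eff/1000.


Q = 143 / 3600 = 0.0397222 m^3/s
P = 0.0397222 * (5.0 * 1e5) / 0.74 / 1000 = 26.84

26.84 kW


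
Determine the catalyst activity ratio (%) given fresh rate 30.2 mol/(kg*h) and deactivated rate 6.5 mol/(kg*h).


Activity (%) = (rate_used / rate_fresh) * 100
rate_used = 6.5, rate_fresh = 30.2
= (6.5 / 30.2) * 100
= 0.2152 * 100 = 21.52

21.52 %


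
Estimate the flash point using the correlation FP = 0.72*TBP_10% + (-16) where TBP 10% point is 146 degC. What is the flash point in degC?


FP = 0.72 * 146 + (-16) = 89.12

89.12 degC


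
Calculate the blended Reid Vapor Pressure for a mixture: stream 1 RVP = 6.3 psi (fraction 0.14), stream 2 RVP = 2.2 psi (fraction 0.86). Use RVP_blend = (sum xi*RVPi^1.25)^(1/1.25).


Chevron index: RVP_blend = (sum xi*RVPi^1.25)^(1/1.25)
RVP^1.25 terms: 0.14 * 6.3^1.25 + 0.86 * 2.2^1.25 = 3.70158
RVP_blend = 3.70158^(1/1.25) = 2.849

2.849 psi


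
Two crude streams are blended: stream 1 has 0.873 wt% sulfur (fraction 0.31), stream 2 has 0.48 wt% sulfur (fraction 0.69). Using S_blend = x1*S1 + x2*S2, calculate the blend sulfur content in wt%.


Linear sulfur blending: S_blend = x1*S1 + x2*S2
Contribution 1: 0.31 * 0.873 = 0.27063 wt%
Contribution 2: 0.69 * 0.48 = 0.3312 wt%
S_blend = 0.27063 + 0.3312 = 0.60183

0.60183 wt%


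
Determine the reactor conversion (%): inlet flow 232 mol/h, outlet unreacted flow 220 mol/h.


X = (F_in - F_out) / F_in * 100
Moles reacted = 232 - 220 = 12
X = 12 / 232 * 100
= 0.05172 * 100
= 5.172 %

5.172 %


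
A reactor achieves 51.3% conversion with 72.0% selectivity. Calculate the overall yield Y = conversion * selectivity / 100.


Overall yield = conversion (%) * selectivity (%) / 100
Conversion = 51.3%, Selectivity = 72.0%
Y = 51.3 * 72.0 / 100
= 36.936 %

36.936 %


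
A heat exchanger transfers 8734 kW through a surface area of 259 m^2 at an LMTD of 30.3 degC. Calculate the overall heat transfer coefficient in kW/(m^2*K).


From Q = U*A*LMTD, U = Q / (A * LMTD)
U = 8734 / (259 * 30.3) = 8734 / 7847.7 = 1.113

1.113 kW/(m^2*K)


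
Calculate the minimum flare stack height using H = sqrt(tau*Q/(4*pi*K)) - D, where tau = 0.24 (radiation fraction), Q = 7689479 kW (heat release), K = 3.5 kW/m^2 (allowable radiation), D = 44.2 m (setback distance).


tau*Q/(4*pi*K) = 0.24 * 7689479 / (4 * pi * 3.5) = 41959.5
sqrt(41959.5) = 204.84
H = 204.84 - 44.2 = 160.6

160.6 m


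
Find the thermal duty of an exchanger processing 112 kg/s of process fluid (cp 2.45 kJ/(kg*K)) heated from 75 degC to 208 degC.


Q = m_dot * cp * delta_T
delta_T = 208 - 75 = 133 K
Q = 112 * 2.45 * 133
= 274.4 * 133
= 36495.2 kW

36495.2 kW


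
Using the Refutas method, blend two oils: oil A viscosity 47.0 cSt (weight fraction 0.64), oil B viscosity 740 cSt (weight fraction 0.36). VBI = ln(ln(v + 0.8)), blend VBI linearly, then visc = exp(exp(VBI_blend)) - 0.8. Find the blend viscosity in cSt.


Refutas method: VBN_i = 14.534*ln(ln(visc_i + 0.8)) + 10.975, blended linearly by mass fraction; since VBN is linear in VBI_i = ln(ln(visc_i + 0.8)) and the fractions sum to 1, blend VBI directly: visc = exp(exp(VBI_blend)) - 0.8
VBI_1 = ln(ln(47.0 + 0.8)) = 1.35249
VBI_2 = ln(ln(740 + 0.8)) = 1.88824
VBI_blend = 0.64 * 1.35249 + 0.36 * 1.88824 = 1.54536
visc_blend = exp(exp(1.54536)) - 0.8 = 108.0

108.0 cSt


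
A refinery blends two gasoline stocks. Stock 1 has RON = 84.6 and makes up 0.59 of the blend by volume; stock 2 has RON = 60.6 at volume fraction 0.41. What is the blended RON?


Linear blending: RON_blend = sum(vi * RONi)
Contribution 1: 0.59 * 84.6 = 49.914
Contribution 2: 0.41 * 60.6 = 24.846
RON_blend = 49.914 + 24.846 = 74.76

74.76


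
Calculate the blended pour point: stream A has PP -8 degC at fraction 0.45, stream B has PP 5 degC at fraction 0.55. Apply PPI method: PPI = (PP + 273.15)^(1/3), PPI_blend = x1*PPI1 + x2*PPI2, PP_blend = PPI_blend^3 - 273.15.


PPI_1 = (-8 + 273.15)^(1/3) = 6.42437
PPI_2 = (5 + 273.15)^(1/3) = 6.527693
PPI_blend = 0.45 * 6.42437 + 0.55 * 6.527693 = 6.481198
PP_blend = 6.481198^3 - 273.15 = 272.2487 - 273.15 = -0.9

-0.9 degC


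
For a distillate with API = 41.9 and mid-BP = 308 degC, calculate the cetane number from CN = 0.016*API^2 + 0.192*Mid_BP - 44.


CN = 0.016 * 41.9^2 + 0.192 * 308 - 44
CN = 28.08976 + 59.136 - 44 = 43.22576

43.22576


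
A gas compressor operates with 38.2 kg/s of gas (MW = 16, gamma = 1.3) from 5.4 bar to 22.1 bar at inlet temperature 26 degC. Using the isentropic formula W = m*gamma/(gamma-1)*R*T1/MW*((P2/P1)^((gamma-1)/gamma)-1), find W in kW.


Isentropic work: W = m*(gamma/(gamma-1))*(R*T1/MW)*((P2/P1)^((gamma-1)/gamma) - 1)
T1 = 26 + 273.15 = 299.15 K
Pressure ratio = 22.1 / 5.4 = 4.09259
Exponent = (1.3 - 1)/1.3 = 0.230769
(P2/P1)^exp - 1 = 4.09259^0.230769 - 1 = 0.3843
W = 38.2 * 1.3 / 0.3 * 8.314 * 299.15 / 16 * 0.3843 = 9889

9889 kW


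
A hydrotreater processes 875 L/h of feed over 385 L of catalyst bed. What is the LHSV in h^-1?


LHSV = volumetric feed rate / catalyst volume
= 875 L/h / 385 L
= 2.273 h^-1

2.273 h^-1


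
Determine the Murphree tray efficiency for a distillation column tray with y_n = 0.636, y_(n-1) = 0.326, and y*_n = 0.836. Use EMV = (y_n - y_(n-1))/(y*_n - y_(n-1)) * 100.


Murphree vapor efficiency: EMV = (y_n - y_(n-1)) / (y*_n - y_(n-1)) * 100
EMV = (0.636 - 0.326) / (0.836 - 0.326) * 100 = 0.31 / 0.51 * 100 = 60.78

60.78 %


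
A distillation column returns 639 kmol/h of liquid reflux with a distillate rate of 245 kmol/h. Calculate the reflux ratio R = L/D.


Reflux ratio definition: R = L / D (liquid returned / distillate withdrawn)
L = 639 kmol/h, D = 245 kmol/h
R = 639 / 245 = 2.608

2.608


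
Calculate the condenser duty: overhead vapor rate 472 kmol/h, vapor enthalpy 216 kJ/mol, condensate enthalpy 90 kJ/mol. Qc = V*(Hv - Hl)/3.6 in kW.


Qc = 472 * (216 - 90) / 3.6 = 472 * 126 / 3.6 = 16520

16520 kW


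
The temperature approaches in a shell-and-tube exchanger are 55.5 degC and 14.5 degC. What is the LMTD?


LMTD = (dT1 - dT2) / ln(dT1/dT2)
= (55.5 - 14.5) / ln(55.5 / 14.5) = 41 / 1.34223 = 30.55

30.55 degC


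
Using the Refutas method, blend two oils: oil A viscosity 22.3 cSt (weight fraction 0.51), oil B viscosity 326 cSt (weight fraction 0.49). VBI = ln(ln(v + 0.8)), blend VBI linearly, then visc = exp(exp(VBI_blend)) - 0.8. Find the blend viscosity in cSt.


Refutas method: VBN_i = 14.534*ln(ln(visc_i + 0.8)) + 10.975, blended linearly by mass fraction; since VBN is linear in VBI_i = ln(ln(visc_i + 0.8)) and the fractions sum to 1, blend VBI directly: visc = exp(exp(VBI_blend)) - 0.8
VBI_1 = ln(ln(22.3 + 0.8)) = 1.14417
VBI_2 = ln(ln(326 + 0.8)) = 1.75602
VBI_blend = 0.51 * 1.14417 + 0.49 * 1.75602 = 1.44398
visc_blend = exp(exp(1.44398)) - 0.8 = 68.44

68.44 cSt
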